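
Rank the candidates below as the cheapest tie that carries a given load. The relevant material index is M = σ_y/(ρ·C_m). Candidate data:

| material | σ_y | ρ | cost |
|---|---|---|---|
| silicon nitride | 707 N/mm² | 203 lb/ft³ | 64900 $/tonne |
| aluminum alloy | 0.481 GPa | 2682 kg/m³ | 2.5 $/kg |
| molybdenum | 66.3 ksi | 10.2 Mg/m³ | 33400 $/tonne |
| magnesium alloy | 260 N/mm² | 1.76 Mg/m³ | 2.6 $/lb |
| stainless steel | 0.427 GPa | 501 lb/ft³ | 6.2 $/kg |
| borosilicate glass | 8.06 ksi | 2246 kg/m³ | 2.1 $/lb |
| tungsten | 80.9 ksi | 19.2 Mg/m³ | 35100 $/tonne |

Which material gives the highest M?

Putting every candidate on a common basis:
  silicon nitride: σ_y = 707.0 MPa, ρ = 3252 kg/m³, cost = 64.90 $/kg
  aluminum alloy: σ_y = 481.0 MPa, ρ = 2682 kg/m³, cost = 2.500 $/kg
  molybdenum: σ_y = 457.1 MPa, ρ = 10200 kg/m³, cost = 33.40 $/kg
  magnesium alloy: σ_y = 260.0 MPa, ρ = 1760 kg/m³, cost = 5.732 $/kg
  stainless steel: σ_y = 427.0 MPa, ρ = 8025 kg/m³, cost = 6.200 $/kg
  borosilicate glass: σ_y = 55.57 MPa, ρ = 2246 kg/m³, cost = 4.630 $/kg
  tungsten: σ_y = 557.8 MPa, ρ = 19200 kg/m³, cost = 35.10 $/kg
  aluminum alloy: M = 71.7 kN·m per $
  magnesium alloy: M = 25.8 kN·m per $
  stainless steel: M = 8.58 kN·m per $
  borosilicate glass: M = 5.34 kN·m per $
  silicon nitride: M = 3.35 kN·m per $
  molybdenum: M = 1.34 kN·m per $
  tungsten: M = 0.828 kN·m per $
Aluminum alloy has the largest M.

aluminum alloy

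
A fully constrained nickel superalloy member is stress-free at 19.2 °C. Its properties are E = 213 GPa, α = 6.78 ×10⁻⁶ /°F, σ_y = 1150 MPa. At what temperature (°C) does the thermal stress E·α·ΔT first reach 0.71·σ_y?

α = 6.78×10⁻⁶/°F × 9/5 = 12.2×10⁻⁶/K.
E·α·ΔT = 816.5 MPa ⇒ ΔT = 816.5 / (213.0×10³ × 12.2×10⁻⁶) = 314.1 K.
T = 19.2 + 314.1 = 333.3 °C.

333 °C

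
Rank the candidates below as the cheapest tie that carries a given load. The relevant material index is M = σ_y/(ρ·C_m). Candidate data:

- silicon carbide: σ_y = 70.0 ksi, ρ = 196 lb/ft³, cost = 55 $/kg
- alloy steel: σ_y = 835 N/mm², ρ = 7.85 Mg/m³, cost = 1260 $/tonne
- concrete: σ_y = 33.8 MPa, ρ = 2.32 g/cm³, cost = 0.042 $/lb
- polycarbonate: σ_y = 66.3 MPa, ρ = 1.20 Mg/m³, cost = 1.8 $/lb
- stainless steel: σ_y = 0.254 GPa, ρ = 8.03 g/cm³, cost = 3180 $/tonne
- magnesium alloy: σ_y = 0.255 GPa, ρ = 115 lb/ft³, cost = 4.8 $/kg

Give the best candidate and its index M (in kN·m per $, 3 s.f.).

After converting to SI:
  silicon carbide: σ_y = 482.6 MPa, ρ = 3140 kg/m³, cost = 55.00 $/kg
  alloy steel: σ_y = 835.0 MPa, ρ = 7850 kg/m³, cost = 1.260 $/kg
  concrete: σ_y = 33.80 MPa, ρ = 2320 kg/m³, cost = 0.09259 $/kg
  polycarbonate: σ_y = 66.30 MPa, ρ = 1200 kg/m³, cost = 3.968 $/kg
  stainless steel: σ_y = 254.0 MPa, ρ = 8030 kg/m³, cost = 3.180 $/kg
  magnesium alloy: σ_y = 255.0 MPa, ρ = 1842 kg/m³, cost = 4.800 $/kg
  concrete: M = 157 kN·m per $
  alloy steel: M = 84.4 kN·m per $
  magnesium alloy: M = 28.8 kN·m per $
  polycarbonate: M = 13.9 kN·m per $
  stainless steel: M = 9.95 kN·m per $
  silicon carbide: M = 2.79 kN·m per $
Highest index: concrete.

concrete, M = 157 kN·m per $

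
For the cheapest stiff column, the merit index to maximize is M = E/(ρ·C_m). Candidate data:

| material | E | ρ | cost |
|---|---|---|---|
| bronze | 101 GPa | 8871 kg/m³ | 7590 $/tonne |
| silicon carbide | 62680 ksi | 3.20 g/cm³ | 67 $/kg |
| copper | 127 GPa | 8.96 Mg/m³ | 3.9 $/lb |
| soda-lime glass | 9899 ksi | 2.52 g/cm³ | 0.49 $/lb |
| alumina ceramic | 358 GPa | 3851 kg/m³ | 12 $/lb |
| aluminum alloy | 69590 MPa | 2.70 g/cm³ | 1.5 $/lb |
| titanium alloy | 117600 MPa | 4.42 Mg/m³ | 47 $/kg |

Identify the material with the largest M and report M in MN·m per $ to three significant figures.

Putting every candidate on a common basis:
  bronze: E = 101.0 GPa, ρ = 8871 kg/m³, cost = 7.590 $/kg
  silicon carbide: E = 432.2 GPa, ρ = 3200 kg/m³, cost = 67.00 $/kg
  copper: E = 127.0 GPa, ρ = 8960 kg/m³, cost = 8.598 $/kg
  soda-lime glass: E = 68.25 GPa, ρ = 2520 kg/m³, cost = 1.080 $/kg
  alumina ceramic: E = 358.0 GPa, ρ = 3851 kg/m³, cost = 26.46 $/kg
  aluminum alloy: E = 69.59 GPa, ρ = 2700 kg/m³, cost = 3.307 $/kg
  titanium alloy: E = 117.6 GPa, ρ = 4420 kg/m³, cost = 47.00 $/kg
  soda-lime glass: M = 25.1 MN·m per $
  aluminum alloy: M = 7.79 MN·m per $
  alumina ceramic: M = 3.51 MN·m per $
  silicon carbide: M = 2.02 MN·m per $
  copper: M = 1.65 MN·m per $
  bronze: M = 1.50 MN·m per $
  titanium alloy: M = 0.566 MN·m per $
Soda-lime glass has the largest M.

soda-lime glass, M = 25.1 MN·m per $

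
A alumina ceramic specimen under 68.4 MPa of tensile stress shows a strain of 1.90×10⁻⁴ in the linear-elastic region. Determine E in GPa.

360 GPa

E = σ/ε = 68.4 MPa / 1.90×10⁻⁴ = 360000 MPa = 360 GPa.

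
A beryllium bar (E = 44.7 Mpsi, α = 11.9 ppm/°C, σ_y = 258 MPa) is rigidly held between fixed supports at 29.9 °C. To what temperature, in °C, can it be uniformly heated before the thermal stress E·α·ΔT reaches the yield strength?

E = 44.7 Mpsi = 308.2 GPa.
E·α·ΔT = 258.0 MPa ⇒ ΔT = 258.0 / (308.2×10³ × 11.9×10⁻⁶) = 70.35 K.
T = 29.9 + 70.35 = 100.2 °C.

100 °C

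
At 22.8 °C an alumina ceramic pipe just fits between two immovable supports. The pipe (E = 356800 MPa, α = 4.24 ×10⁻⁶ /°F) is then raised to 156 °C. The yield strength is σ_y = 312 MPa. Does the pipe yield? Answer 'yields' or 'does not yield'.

E = 356800 MPa = 356.8 GPa.
α = 4.24×10⁻⁶/°F × 9/5 = 7.63×10⁻⁶/K.
ΔT = 133.2 K. Constrained thermal stress σ = E·α·ΔT = 356.8×10³ MPa × 7.63×10⁻⁶ × 133.2 = 363 MPa (compressive).
Compare to σ_y = 312 MPa: σ ≥ σ_y, so it yields.

yields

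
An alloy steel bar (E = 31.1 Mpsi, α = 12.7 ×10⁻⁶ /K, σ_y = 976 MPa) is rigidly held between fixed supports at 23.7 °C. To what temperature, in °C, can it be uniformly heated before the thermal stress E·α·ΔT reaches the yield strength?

382 °C

E = 31.1 Mpsi = 214.4 GPa.
E·α·ΔT = 976.0 MPa ⇒ ΔT = 976.0 / (214.4×10³ × 12.7×10⁻⁶) = 358.4 K.
T = 23.7 + 358.4 = 382.1 °C.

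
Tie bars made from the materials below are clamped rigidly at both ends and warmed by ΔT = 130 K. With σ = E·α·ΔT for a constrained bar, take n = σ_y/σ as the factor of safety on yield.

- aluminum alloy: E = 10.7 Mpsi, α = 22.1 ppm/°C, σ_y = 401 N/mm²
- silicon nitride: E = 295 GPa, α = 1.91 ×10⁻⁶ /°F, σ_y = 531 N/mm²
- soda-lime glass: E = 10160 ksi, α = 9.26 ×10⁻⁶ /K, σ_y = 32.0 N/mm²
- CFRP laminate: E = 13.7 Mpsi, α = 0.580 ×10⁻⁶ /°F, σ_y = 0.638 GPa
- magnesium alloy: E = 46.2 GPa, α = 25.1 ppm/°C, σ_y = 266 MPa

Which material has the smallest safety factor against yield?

soda-lime glass

In consistent units (E in GPa, α in ×10⁻⁶/K, σ_y in MPa):
  aluminum alloy: E = 73.77, α = 22.1, σ_y = 401.0 → σ = 212 MPa, n = 1.89
  silicon nitride: E = 295.0, α = 3.44, σ_y = 531.0 → σ = 132 MPa, n = 4.03
  soda-lime glass: E = 70.05, α = 9.26, σ_y = 32.00 → σ = 84.3 MPa, n = 0.379
  CFRP laminate: E = 94.46, α = 1.04, σ_y = 638.0 → σ = 12.8 MPa, n = 49.8
  magnesium alloy: E = 46.20, α = 25.1, σ_y = 266.0 → σ = 151 MPa, n = 1.76
Soda-lime glass has the lowest safety factor, n = 0.379.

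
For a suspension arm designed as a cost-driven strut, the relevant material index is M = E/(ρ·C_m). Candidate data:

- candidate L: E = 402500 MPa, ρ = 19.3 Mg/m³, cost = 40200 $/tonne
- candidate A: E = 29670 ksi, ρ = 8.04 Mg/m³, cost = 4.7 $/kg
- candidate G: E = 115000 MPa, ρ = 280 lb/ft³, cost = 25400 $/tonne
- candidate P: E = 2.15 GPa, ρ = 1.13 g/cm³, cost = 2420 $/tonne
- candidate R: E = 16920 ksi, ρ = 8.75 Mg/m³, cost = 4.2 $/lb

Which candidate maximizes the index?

candidate A

Convert each candidate to consistent units, then evaluate M:
  candidate L: E = 402.5 GPa, ρ = 19300 kg/m³, cost = 40.20 $/kg
  candidate A: E = 204.6 GPa, ρ = 8040 kg/m³, cost = 4.700 $/kg
  candidate G: E = 115.0 GPa, ρ = 4485 kg/m³, cost = 25.40 $/kg
  candidate P: E = 2.150 GPa, ρ = 1130 kg/m³, cost = 2.420 $/kg
  candidate R: E = 116.7 GPa, ρ = 8750 kg/m³, cost = 9.259 $/kg
  candidate A: M = 5.41 MN·m per $
  candidate R: M = 1.44 MN·m per $
  candidate G: M = 1.01 MN·m per $
  candidate P: M = 0.786 MN·m per $
  candidate L: M = 0.519 MN·m per $
Candidate A ranks first.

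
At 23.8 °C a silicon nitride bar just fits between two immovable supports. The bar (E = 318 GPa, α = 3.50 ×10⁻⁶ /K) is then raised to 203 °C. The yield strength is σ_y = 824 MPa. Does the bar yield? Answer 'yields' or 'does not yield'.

does not yield

ΔT = 179.2 K. Constrained thermal stress σ = E·α·ΔT = 318.0×10³ MPa × 3.50×10⁻⁶ × 179.2 = 199 MPa (compressive).
Compare to σ_y = 824 MPa: σ < σ_y, so it does not yield.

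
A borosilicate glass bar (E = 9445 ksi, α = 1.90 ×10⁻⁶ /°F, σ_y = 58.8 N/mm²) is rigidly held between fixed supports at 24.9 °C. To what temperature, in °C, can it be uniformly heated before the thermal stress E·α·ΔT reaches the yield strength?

E = 9445 ksi = 65.12 GPa.
α = 1.90×10⁻⁶/°F × 9/5 = 3.42×10⁻⁶/K.
σ_y = 58.8 N/mm² = 58.80 MPa.
E·α·ΔT = 58.80 MPa ⇒ ΔT = 58.80 / (65.12×10³ × 3.42×10⁻⁶) = 264.0 K.
T = 24.9 + 264.0 = 288.9 °C.

289 °C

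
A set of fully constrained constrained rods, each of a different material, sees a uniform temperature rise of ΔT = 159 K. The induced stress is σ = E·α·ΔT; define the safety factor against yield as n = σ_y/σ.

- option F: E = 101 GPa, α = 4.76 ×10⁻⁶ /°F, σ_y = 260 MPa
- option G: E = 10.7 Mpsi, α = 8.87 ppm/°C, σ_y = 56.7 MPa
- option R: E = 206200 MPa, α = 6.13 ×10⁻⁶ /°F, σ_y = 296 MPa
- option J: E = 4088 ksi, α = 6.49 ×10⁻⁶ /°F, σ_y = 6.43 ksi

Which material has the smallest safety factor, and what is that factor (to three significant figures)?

In consistent units (E in GPa, α in ×10⁻⁶/K, σ_y in MPa):
  option F: E = 101.0, α = 8.57, σ_y = 260.0 → σ = 138 MPa, n = 1.89
  option G: E = 73.77, α = 8.87, σ_y = 56.70 → σ = 104 MPa, n = 0.545
  option R: E = 206.2, α = 11.0, σ_y = 296.0 → σ = 362 MPa, n = 0.818
  option J: E = 28.19, α = 11.7, σ_y = 44.33 → σ = 52.4 MPa, n = 0.847
Smallest n: option G with n = 0.545.

option G, n = 0.545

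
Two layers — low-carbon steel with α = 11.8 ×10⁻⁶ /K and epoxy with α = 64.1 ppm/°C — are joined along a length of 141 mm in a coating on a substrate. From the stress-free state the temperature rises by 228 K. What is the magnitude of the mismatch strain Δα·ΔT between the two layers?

Δα = |11.8 − 64.1|×10⁻⁶/K = 52.3×10⁻⁶/K.
Mismatch strain = Δα·ΔT = 52.3×10⁻⁶ × 228.0 = 0.0119.

0.0119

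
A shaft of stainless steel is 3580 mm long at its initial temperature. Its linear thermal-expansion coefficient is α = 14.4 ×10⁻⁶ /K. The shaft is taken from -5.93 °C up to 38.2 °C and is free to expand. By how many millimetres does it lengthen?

2.27 mm

ΔT = 38.2 − (-5.93) = 44.13 K.
ΔL = α·L₀·ΔT = 14.4×10⁻⁶ × 3580 mm × 44.13 K = 2.27 mm.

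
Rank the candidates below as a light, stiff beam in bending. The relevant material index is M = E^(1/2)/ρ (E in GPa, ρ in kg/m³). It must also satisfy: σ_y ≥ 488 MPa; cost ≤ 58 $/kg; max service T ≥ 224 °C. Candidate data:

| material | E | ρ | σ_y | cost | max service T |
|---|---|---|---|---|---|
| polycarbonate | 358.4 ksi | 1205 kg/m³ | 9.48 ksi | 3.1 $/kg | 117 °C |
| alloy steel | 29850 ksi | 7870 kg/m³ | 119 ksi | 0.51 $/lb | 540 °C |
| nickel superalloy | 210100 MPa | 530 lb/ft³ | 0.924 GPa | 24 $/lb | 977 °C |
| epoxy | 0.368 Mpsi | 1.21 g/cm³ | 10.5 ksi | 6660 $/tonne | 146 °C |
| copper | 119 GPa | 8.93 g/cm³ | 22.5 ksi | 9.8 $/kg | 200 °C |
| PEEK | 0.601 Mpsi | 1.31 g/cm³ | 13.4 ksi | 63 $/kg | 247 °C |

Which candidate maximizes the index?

alloy steel

Screen on constraints: σ_y ≥ 488 MPa; cost ≤ 58 $/kg; max service T ≥ 224 °C. Survivors: alloy steel, nickel superalloy.
Putting every candidate on a common basis:
  alloy steel: E = 205.8 GPa, ρ = 7870 kg/m³
  nickel superalloy: E = 210.1 GPa, ρ = 8490 kg/m³
  alloy steel: M = 1.82×10⁻³
  nickel superalloy: M = 1.71×10⁻³
Highest index: alloy steel.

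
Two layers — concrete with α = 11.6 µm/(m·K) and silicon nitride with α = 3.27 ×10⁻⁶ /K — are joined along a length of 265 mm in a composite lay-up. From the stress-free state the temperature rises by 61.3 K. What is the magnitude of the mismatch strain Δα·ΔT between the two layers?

5.11×10⁻⁴

Δα = |11.6 − 3.27|×10⁻⁶/K = 8.33×10⁻⁶/K.
Mismatch strain = Δα·ΔT = 8.33×10⁻⁶ × 61.3 = 5.11×10⁻⁴.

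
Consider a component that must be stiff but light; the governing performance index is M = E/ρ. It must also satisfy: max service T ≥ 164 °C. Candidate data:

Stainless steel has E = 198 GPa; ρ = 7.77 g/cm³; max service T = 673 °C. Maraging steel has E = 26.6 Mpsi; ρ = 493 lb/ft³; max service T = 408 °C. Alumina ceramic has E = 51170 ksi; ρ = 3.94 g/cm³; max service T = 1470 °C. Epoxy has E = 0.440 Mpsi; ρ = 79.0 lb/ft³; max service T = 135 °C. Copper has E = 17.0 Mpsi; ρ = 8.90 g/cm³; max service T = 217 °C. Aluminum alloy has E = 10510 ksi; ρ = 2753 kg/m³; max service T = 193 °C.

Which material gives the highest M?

alumina ceramic

Screen on constraints: max service T ≥ 164 °C. Survivors: stainless steel, maraging steel, alumina ceramic, copper, aluminum alloy.
Putting every candidate on a common basis:
  stainless steel: E = 198.0 GPa, ρ = 7770 kg/m³
  maraging steel: E = 183.4 GPa, ρ = 7897 kg/m³
  alumina ceramic: E = 352.8 GPa, ρ = 3940 kg/m³
  copper: E = 117.2 GPa, ρ = 8900 kg/m³
  aluminum alloy: E = 72.46 GPa, ρ = 2753 kg/m³
  alumina ceramic: M = 89.5 MN·m/kg
  aluminum alloy: M = 26.3 MN·m/kg
  stainless steel: M = 25.5 MN·m/kg
  maraging steel: M = 23.2 MN·m/kg
  copper: M = 13.2 MN·m/kg
Alumina ceramic ranks first.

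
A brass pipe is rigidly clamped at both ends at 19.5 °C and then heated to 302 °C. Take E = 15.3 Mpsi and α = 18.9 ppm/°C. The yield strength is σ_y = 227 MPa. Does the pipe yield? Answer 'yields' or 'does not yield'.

yields

E = 15.3 Mpsi = 105.5 GPa.
ΔT = 282.5 K. Constrained thermal stress σ = E·α·ΔT = 105.5×10³ MPa × 18.9×10⁻⁶ × 282.5 = 563 MPa (compressive).
Compare to σ_y = 227 MPa: σ ≥ σ_y, so it yields.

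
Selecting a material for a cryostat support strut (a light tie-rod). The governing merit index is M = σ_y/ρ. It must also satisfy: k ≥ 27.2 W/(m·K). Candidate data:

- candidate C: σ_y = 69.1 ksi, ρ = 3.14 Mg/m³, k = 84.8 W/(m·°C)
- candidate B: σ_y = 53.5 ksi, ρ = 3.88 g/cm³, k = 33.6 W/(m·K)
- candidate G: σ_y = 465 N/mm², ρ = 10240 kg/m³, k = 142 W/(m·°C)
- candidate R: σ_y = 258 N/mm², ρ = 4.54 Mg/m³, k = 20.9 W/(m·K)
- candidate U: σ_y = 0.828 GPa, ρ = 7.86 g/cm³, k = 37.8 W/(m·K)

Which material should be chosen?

candidate C

Screen on constraints: k ≥ 27.2 W/(m·K). Survivors: candidate C, candidate B, candidate G, candidate U.
Normalizing units and computing the index:
  candidate C: σ_y = 476.4 MPa, ρ = 3140 kg/m³
  candidate B: σ_y = 368.9 MPa, ρ = 3880 kg/m³
  candidate G: σ_y = 465.0 MPa, ρ = 10240 kg/m³
  candidate U: σ_y = 828.0 MPa, ρ = 7860 kg/m³
  candidate C: M = 152 kN·m/kg
  candidate U: M = 105 kN·m/kg
  candidate B: M = 95.1 kN·m/kg
  candidate G: M = 45.4 kN·m/kg
Candidate C ranks first.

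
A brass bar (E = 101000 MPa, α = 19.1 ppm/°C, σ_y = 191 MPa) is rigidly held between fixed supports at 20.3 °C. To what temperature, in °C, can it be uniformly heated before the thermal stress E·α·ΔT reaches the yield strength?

E = 101000 MPa = 101.0 GPa.
E·α·ΔT = 191.0 MPa ⇒ ΔT = 191.0 / (101.0×10³ × 19.1×10⁻⁶) = 99.01 K.
T = 20.3 + 99.01 = 119.3 °C.

119 °C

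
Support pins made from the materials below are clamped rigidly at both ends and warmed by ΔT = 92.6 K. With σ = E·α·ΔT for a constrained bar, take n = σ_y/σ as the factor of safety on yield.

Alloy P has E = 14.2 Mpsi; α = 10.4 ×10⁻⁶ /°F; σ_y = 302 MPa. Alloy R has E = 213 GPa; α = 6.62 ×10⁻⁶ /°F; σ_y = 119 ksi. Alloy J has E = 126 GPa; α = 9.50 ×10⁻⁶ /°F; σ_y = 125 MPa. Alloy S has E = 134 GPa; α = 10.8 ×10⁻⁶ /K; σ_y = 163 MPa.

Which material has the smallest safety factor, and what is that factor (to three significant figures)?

alloy J, n = 0.627

Converting E to GPa, α to ×10⁻⁶/K, σ_y to MPa, then σ and n for each:
  alloy P: E = 97.91, α = 18.7, σ_y = 302.0 → σ = 170 MPa, n = 1.78
  alloy R: E = 213.0, α = 11.9, σ_y = 820.5 → σ = 235 MPa, n = 3.49
  alloy J: E = 126.0, α = 17.1, σ_y = 125.0 → σ = 200 MPa, n = 0.627
  alloy S: E = 134.0, α = 10.8, σ_y = 163.0 → σ = 134 MPa, n = 1.22
Alloy J has the lowest safety factor, n = 0.627.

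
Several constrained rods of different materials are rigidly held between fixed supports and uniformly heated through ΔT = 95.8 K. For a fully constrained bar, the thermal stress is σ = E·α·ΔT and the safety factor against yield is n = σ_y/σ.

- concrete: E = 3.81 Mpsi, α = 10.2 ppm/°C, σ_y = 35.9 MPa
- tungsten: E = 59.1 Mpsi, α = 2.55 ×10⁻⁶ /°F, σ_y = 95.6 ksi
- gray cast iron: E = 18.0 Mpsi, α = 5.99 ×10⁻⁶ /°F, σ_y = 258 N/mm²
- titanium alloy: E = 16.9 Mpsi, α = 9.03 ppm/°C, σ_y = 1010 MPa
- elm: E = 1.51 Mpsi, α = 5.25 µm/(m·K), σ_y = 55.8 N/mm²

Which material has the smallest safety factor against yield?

With everything in SI (GPa, ×10⁻⁶/K, MPa):
  concrete: E = 26.27, α = 10.2, σ_y = 35.90 → σ = 25.7 MPa, n = 1.40
  tungsten: E = 407.5, α = 4.59, σ_y = 659.1 → σ = 179 MPa, n = 3.68
  gray cast iron: E = 124.1, α = 10.8, σ_y = 258.0 → σ = 128 MPa, n = 2.01
  titanium alloy: E = 116.5, α = 9.03, σ_y = 1010 → σ = 101 MPa, n = 10.0
  elm: E = 10.41, α = 5.25, σ_y = 55.80 → σ = 5.24 MPa, n = 10.7
Concrete has the lowest safety factor, n = 1.40.

concrete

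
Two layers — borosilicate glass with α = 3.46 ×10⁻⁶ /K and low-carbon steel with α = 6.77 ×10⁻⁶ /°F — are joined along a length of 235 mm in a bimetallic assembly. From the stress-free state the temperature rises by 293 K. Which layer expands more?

low-carbon steel

low-carbon steel: α = 6.77×10⁻⁶/°F × 9/5 = 12.2×10⁻⁶/K.
α(borosilicate glass) = 3.46×10⁻⁶/K vs α(low-carbon steel) = 12.2×10⁻⁶/K.
Higher α expands more for the same ΔT: low-carbon steel.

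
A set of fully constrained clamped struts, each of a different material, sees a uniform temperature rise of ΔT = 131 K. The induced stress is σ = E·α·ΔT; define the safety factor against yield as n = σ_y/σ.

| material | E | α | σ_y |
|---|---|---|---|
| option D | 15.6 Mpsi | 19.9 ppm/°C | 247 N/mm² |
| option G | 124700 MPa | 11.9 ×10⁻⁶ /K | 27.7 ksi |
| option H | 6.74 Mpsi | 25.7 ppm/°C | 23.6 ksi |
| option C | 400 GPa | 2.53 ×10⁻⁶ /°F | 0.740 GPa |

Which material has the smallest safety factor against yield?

option D

Converting E to GPa, α to ×10⁻⁶/K, σ_y to MPa, then σ and n for each:
  option D: E = 107.6, α = 19.9, σ_y = 247.0 → σ = 280 MPa, n = 0.881
  option G: E = 124.7, α = 11.9, σ_y = 191.0 → σ = 194 MPa, n = 0.982
  option H: E = 46.47, α = 25.7, σ_y = 162.7 → σ = 156 MPa, n = 1.04
  option C: E = 400.0, α = 4.55, σ_y = 740.0 → σ = 239 MPa, n = 3.10
The minimum is option D at n = 0.881.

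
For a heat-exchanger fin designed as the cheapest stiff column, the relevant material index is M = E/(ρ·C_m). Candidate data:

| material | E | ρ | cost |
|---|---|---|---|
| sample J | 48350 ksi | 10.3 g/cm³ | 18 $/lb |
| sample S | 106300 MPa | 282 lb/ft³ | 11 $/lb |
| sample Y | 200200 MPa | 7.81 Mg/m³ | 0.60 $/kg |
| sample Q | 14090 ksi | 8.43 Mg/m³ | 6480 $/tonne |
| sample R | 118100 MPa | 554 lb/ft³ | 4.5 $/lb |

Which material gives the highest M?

sample Y

Convert each candidate to consistent units, then evaluate M:
  sample J: E = 333.4 GPa, ρ = 10300 kg/m³, cost = 39.68 $/kg
  sample S: E = 106.3 GPa, ρ = 4517 kg/m³, cost = 24.25 $/kg
  sample Y: E = 200.2 GPa, ρ = 7810 kg/m³, cost = 0.6000 $/kg
  sample Q: E = 97.15 GPa, ρ = 8430 kg/m³, cost = 6.480 $/kg
  sample R: E = 118.1 GPa, ρ = 8874 kg/m³, cost = 9.921 $/kg
  sample Y: M = 42.7 MN·m per $
  sample Q: M = 1.78 MN·m per $
  sample R: M = 1.34 MN·m per $
  sample S: M = 0.970 MN·m per $
  sample J: M = 0.816 MN·m per $
The maximum is for sample Y.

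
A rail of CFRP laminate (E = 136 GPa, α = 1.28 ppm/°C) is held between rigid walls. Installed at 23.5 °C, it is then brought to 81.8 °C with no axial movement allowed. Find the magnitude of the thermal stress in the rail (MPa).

10.1 MPa

ΔT = 58.30 K. Constrained thermal stress σ = E·α·ΔT = 136.0×10³ MPa × 1.28×10⁻⁶ × 58.30 = 10.1 MPa (compressive).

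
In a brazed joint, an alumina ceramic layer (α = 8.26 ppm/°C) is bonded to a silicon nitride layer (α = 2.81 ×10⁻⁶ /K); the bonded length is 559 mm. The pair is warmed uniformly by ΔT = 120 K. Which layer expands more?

alumina ceramic

α(alumina ceramic) = 8.26×10⁻⁶/K vs α(silicon nitride) = 2.81×10⁻⁶/K.
Higher α expands more for the same ΔT: alumina ceramic.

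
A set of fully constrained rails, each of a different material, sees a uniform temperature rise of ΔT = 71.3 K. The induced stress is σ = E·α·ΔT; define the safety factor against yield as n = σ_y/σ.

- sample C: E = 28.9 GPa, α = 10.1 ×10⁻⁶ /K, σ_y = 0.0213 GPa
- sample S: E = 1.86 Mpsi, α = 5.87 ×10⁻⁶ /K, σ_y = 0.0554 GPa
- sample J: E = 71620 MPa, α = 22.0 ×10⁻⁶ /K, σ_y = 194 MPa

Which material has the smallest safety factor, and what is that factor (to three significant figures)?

sample C, n = 1.02

With everything in SI (GPa, ×10⁻⁶/K, MPa):
  sample C: E = 28.90, α = 10.1, σ_y = 21.30 → σ = 20.8 MPa, n = 1.02
  sample S: E = 12.82, α = 5.87, σ_y = 55.40 → σ = 5.37 MPa, n = 10.3
  sample J: E = 71.62, α = 22.0, σ_y = 194.0 → σ = 112 MPa, n = 1.73
Sample C has the lowest safety factor, n = 1.02.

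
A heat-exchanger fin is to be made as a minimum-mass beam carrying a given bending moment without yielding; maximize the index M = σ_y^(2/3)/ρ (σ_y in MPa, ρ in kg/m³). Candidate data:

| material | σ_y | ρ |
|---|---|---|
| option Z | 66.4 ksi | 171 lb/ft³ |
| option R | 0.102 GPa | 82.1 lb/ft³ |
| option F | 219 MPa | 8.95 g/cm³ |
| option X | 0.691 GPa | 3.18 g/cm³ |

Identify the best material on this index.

Convert each candidate to consistent units, then evaluate M:
  option Z: σ_y = 457.8 MPa, ρ = 2739 kg/m³
  option R: σ_y = 102.0 MPa, ρ = 1315 kg/m³
  option F: σ_y = 219.0 MPa, ρ = 8950 kg/m³
  option X: σ_y = 691.0 MPa, ρ = 3180 kg/m³
  option X: M = 24.6×10⁻³
  option Z: M = 21.7×10⁻³
  option R: M = 16.6×10⁻³
  option F: M = 4.06×10⁻³
Highest index: option X.

option X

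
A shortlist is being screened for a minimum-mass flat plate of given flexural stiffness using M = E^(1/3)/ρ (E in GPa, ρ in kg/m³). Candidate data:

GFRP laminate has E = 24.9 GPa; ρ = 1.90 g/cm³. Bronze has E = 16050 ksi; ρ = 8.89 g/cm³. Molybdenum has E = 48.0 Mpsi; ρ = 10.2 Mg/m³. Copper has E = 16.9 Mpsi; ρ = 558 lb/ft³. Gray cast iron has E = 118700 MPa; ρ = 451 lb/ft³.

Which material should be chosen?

GFRP laminate

Convert each candidate to consistent units, then evaluate M:
  GFRP laminate: E = 24.90 GPa, ρ = 1900 kg/m³
  bronze: E = 110.7 GPa, ρ = 8890 kg/m³
  molybdenum: E = 330.9 GPa, ρ = 10200 kg/m³
  copper: E = 116.5 GPa, ρ = 8938 kg/m³
  gray cast iron: E = 118.7 GPa, ρ = 7224 kg/m³
  GFRP laminate: M = 1.54×10⁻³
  gray cast iron: M = 0.680×10⁻³
  molybdenum: M = 0.678×10⁻³
  copper: M = 0.546×10⁻³
  bronze: M = 0.540×10⁻³
GFRP laminate has the largest M.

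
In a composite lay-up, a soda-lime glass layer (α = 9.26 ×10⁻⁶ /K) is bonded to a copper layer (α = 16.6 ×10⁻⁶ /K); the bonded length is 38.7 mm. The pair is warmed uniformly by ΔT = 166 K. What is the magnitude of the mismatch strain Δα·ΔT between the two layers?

1.22×10⁻³

Δα = |9.26 − 16.6|×10⁻⁶/K = 7.34×10⁻⁶/K.
Mismatch strain = Δα·ΔT = 7.34×10⁻⁶ × 166.0 = 1.22×10⁻³.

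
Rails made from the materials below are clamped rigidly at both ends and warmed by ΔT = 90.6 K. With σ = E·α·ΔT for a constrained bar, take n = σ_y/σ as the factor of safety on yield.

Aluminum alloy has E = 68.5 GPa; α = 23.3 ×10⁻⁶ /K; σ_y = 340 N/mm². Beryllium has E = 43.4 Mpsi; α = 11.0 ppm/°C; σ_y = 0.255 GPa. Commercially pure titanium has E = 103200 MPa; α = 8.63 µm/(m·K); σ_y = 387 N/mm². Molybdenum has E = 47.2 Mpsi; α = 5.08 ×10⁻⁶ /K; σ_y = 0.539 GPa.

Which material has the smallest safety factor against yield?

In consistent units (E in GPa, α in ×10⁻⁶/K, σ_y in MPa):
  aluminum alloy: E = 68.50, α = 23.3, σ_y = 340.0 → σ = 145 MPa, n = 2.35
  beryllium: E = 299.2, α = 11.0, σ_y = 255.0 → σ = 298 MPa, n = 0.855
  commercially pure titanium: E = 103.2, α = 8.63, σ_y = 387.0 → σ = 80.7 MPa, n = 4.80
  molybdenum: E = 325.4, α = 5.08, σ_y = 539.0 → σ = 150 MPa, n = 3.60
Beryllium has the lowest safety factor, n = 0.855.

beryllium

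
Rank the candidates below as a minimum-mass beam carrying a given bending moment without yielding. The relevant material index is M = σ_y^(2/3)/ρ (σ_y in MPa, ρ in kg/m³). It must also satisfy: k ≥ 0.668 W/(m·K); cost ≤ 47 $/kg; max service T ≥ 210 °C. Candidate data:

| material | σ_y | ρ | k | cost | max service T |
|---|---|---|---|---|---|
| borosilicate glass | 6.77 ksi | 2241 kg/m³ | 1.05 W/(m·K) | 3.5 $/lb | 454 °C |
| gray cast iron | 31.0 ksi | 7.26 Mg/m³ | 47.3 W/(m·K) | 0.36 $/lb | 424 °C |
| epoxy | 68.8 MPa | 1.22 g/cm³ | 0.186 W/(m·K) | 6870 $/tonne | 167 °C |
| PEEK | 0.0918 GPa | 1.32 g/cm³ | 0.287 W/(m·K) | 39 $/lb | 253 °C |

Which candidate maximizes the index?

Screen on constraints: k ≥ 0.668 W/(m·K); cost ≤ 47 $/kg; max service T ≥ 210 °C. Survivors: borosilicate glass, gray cast iron.
Normalizing units and computing the index:
  borosilicate glass: σ_y = 46.68 MPa, ρ = 2241 kg/m³
  gray cast iron: σ_y = 213.7 MPa, ρ = 7260 kg/m³
  borosilicate glass: M = 5.78×10⁻³
  gray cast iron: M = 4.92×10⁻³
Highest index: borosilicate glass.

borosilicate glass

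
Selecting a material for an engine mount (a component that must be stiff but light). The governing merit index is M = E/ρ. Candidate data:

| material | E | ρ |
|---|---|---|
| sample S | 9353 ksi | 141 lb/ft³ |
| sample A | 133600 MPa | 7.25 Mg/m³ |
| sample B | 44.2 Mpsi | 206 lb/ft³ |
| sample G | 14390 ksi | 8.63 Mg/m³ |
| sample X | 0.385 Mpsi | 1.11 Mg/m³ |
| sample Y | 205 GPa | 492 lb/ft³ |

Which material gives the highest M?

Convert each candidate to consistent units, then evaluate M:
  sample S: E = 64.49 GPa, ρ = 2259 kg/m³
  sample A: E = 133.6 GPa, ρ = 7250 kg/m³
  sample B: E = 304.7 GPa, ρ = 3300 kg/m³
  sample G: E = 99.22 GPa, ρ = 8630 kg/m³
  sample X: E = 2.654 GPa, ρ = 1110 kg/m³
  sample Y: E = 205.0 GPa, ρ = 7881 kg/m³
  sample B: M = 92.4 MN·m/kg
  sample S: M = 28.6 MN·m/kg
  sample Y: M = 26.0 MN·m/kg
  sample A: M = 18.4 MN·m/kg
  sample G: M = 11.5 MN·m/kg
  sample X: M = 2.39 MN·m/kg
The maximum is for sample B.

sample B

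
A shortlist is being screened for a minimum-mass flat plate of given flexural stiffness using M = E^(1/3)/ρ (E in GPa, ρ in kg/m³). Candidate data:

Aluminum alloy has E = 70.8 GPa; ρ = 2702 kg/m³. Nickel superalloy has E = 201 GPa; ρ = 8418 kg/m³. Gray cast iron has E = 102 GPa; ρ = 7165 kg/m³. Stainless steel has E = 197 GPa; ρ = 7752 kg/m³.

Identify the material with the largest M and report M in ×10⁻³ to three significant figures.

Evaluate M for each candidate:
  aluminum alloy: M = 1.53×10⁻³
  stainless steel: M = 0.751×10⁻³
  nickel superalloy: M = 0.696×10⁻³
  gray cast iron: M = 0.652×10⁻³
Aluminum alloy has the largest M.

aluminum alloy, M = 1.53×10⁻³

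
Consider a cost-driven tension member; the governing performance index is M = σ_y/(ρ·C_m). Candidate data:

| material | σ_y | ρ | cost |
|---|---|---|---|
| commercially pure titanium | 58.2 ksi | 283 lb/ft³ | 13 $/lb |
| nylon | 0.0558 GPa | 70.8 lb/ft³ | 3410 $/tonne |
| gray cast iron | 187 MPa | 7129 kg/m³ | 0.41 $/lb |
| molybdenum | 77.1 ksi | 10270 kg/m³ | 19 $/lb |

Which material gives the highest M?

gray cast iron

In SI units:
  commercially pure titanium: σ_y = 401.3 MPa, ρ = 4533 kg/m³, cost = 28.66 $/kg
  nylon: σ_y = 55.80 MPa, ρ = 1134 kg/m³, cost = 3.410 $/kg
  gray cast iron: σ_y = 187.0 MPa, ρ = 7129 kg/m³, cost = 0.9039 $/kg
  molybdenum: σ_y = 531.6 MPa, ρ = 10270 kg/m³, cost = 41.89 $/kg
  gray cast iron: M = 29.0 kN·m per $
  nylon: M = 14.4 kN·m per $
  commercially pure titanium: M = 3.09 kN·m per $
  molybdenum: M = 1.24 kN·m per $
The maximum is for gray cast iron.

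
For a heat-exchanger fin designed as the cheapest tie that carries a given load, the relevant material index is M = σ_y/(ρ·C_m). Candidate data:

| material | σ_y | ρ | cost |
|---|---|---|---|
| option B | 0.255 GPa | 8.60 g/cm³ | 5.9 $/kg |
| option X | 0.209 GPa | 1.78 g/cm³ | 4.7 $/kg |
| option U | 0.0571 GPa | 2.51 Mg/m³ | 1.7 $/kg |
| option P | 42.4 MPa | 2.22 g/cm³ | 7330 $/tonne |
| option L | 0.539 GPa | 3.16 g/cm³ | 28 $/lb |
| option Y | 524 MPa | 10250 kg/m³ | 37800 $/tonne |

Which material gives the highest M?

option X

In SI units:
  option B: σ_y = 255.0 MPa, ρ = 8600 kg/m³, cost = 5.900 $/kg
  option X: σ_y = 209.0 MPa, ρ = 1780 kg/m³, cost = 4.700 $/kg
  option U: σ_y = 57.10 MPa, ρ = 2510 kg/m³, cost = 1.700 $/kg
  option P: σ_y = 42.40 MPa, ρ = 2220 kg/m³, cost = 7.330 $/kg
  option L: σ_y = 539.0 MPa, ρ = 3160 kg/m³, cost = 61.73 $/kg
  option Y: σ_y = 524.0 MPa, ρ = 10250 kg/m³, cost = 37.80 $/kg
  option X: M = 25.0 kN·m per $
  option U: M = 13.4 kN·m per $
  option B: M = 5.03 kN·m per $
  option L: M = 2.76 kN·m per $
  option P: M = 2.61 kN·m per $
  option Y: M = 1.35 kN·m per $
Option X ranks first.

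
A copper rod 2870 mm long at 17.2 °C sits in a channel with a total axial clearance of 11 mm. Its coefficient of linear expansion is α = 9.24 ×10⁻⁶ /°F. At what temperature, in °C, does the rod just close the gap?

α = 9.24×10⁻⁶/°F × 9/5 = 16.6×10⁻⁶/K.
α·L₀·ΔT = 11.0 mm ⇒ ΔT = 11.0 / (16.6×10⁻⁶ × 2870.0) = 230.4 K.
T = 17.2 + 230.4 = 247.6 °C.

248 °C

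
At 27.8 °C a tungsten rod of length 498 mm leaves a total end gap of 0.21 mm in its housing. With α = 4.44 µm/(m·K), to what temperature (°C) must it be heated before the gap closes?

123 °C

α·L₀·ΔT = 0.21 mm ⇒ ΔT = 0.21 / (4.44×10⁻⁶ × 498.0) = 94.97 K.
T = 27.8 + 94.97 = 122.8 °C.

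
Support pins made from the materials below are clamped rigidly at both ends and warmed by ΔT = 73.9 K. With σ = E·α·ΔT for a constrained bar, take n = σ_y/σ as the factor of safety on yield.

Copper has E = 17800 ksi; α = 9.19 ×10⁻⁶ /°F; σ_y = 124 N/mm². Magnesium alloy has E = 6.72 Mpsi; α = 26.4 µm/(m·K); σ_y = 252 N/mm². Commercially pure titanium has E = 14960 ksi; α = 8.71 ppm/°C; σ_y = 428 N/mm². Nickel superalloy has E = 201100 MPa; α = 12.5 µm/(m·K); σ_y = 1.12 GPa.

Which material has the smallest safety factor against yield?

Per material, after unit conversion:
  copper: E = 122.7, α = 16.5, σ_y = 124.0 → σ = 150 MPa, n = 0.827
  magnesium alloy: E = 46.33, α = 26.4, σ_y = 252.0 → σ = 90.4 MPa, n = 2.79
  commercially pure titanium: E = 103.1, α = 8.71, σ_y = 428.0 → σ = 66.4 MPa, n = 6.45
  nickel superalloy: E = 201.1, α = 12.5, σ_y = 1120 → σ = 186 MPa, n = 6.03
Copper has the lowest safety factor, n = 0.827.

copper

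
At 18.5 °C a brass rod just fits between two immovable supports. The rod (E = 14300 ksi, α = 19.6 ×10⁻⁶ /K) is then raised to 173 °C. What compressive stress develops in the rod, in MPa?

299 MPa

E = 14300 ksi = 98.60 GPa.
ΔT = 154.5 K. Constrained thermal stress σ = E·α·ΔT = 98.60×10³ MPa × 19.6×10⁻⁶ × 154.5 = 299 MPa (compressive).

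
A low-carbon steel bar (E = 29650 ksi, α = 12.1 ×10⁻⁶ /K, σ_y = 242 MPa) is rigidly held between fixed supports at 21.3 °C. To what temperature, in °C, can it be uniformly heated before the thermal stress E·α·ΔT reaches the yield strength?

E = 29650 ksi = 204.4 GPa.
E·α·ΔT = 242.0 MPa ⇒ ΔT = 242.0 / (204.4×10³ × 12.1×10⁻⁶) = 97.83 K.
T = 21.3 + 97.83 = 119.1 °C.

119 °C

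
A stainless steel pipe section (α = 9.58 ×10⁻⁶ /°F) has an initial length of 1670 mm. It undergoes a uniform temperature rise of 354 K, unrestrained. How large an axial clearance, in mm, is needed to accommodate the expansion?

10.2 mm

Convert α: 9.58×10⁻⁶/°F × (9/5) = 17.2×10⁻⁶/K.
ΔL = α·L₀·ΔT = 17.2×10⁻⁶ × 1670 mm × 354.0 K = 10.2 mm.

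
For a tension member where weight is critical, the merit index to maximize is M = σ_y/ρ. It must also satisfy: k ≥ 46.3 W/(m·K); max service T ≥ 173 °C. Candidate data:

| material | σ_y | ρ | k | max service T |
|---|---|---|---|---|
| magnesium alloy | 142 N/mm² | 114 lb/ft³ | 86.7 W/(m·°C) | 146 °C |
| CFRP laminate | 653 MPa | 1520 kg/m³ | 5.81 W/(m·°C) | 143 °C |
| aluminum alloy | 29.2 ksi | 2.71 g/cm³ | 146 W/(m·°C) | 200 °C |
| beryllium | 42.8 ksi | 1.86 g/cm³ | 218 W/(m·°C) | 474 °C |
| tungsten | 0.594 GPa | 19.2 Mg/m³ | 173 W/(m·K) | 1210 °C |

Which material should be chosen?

beryllium

Screen on constraints: k ≥ 46.3 W/(m·K); max service T ≥ 173 °C. Survivors: aluminum alloy, beryllium, tungsten.
Putting every candidate on a common basis:
  aluminum alloy: σ_y = 201.3 MPa, ρ = 2710 kg/m³
  beryllium: σ_y = 295.1 MPa, ρ = 1860 kg/m³
  tungsten: σ_y = 594.0 MPa, ρ = 19200 kg/m³
  beryllium: M = 159 kN·m/kg
  aluminum alloy: M = 74.3 kN·m/kg
  tungsten: M = 30.9 kN·m/kg
Beryllium has the largest M.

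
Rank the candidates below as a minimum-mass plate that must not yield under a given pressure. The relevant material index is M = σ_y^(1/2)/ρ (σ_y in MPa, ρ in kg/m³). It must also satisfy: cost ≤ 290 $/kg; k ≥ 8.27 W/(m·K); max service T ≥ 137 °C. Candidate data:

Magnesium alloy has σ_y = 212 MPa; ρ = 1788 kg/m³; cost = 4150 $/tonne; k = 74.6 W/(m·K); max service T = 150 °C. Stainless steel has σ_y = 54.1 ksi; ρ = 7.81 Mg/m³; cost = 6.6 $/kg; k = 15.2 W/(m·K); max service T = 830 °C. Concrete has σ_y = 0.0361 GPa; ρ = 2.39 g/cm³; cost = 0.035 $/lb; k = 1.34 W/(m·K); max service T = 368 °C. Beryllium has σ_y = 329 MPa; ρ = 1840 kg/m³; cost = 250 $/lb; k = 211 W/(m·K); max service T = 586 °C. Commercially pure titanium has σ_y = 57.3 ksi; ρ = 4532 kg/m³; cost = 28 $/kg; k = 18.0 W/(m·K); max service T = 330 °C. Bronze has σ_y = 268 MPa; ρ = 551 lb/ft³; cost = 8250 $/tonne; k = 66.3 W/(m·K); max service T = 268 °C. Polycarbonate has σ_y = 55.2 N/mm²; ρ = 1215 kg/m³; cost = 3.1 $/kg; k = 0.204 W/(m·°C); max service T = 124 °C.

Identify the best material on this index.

Screen on constraints: cost ≤ 290 $/kg; k ≥ 8.27 W/(m·K); max service T ≥ 137 °C. Survivors: magnesium alloy, stainless steel, commercially pure titanium, bronze.
After converting to SI:
  magnesium alloy: σ_y = 212.0 MPa, ρ = 1788 kg/m³
  stainless steel: σ_y = 373.0 MPa, ρ = 7810 kg/m³
  commercially pure titanium: σ_y = 395.1 MPa, ρ = 4532 kg/m³
  bronze: σ_y = 268.0 MPa, ρ = 8826 kg/m³
  magnesium alloy: M = 8.14×10⁻³
  commercially pure titanium: M = 4.39×10⁻³
  stainless steel: M = 2.47×10⁻³
  bronze: M = 1.85×10⁻³
Highest index: magnesium alloy.

magnesium alloy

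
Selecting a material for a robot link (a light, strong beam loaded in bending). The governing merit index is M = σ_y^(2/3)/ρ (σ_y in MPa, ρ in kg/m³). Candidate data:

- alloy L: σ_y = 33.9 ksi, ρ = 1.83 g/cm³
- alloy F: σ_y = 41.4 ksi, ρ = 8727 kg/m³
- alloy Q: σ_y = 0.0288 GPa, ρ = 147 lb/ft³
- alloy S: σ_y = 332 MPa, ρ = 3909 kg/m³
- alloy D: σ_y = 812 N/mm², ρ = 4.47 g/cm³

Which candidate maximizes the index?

Putting every candidate on a common basis:
  alloy L: σ_y = 233.7 MPa, ρ = 1830 kg/m³
  alloy F: σ_y = 285.4 MPa, ρ = 8727 kg/m³
  alloy Q: σ_y = 28.80 MPa, ρ = 2355 kg/m³
  alloy S: σ_y = 332.0 MPa, ρ = 3909 kg/m³
  alloy D: σ_y = 812.0 MPa, ρ = 4470 kg/m³
  alloy L: M = 20.7×10⁻³
  alloy D: M = 19.5×10⁻³
  alloy S: M = 12.3×10⁻³
  alloy F: M = 4.97×10⁻³
  alloy Q: M = 3.99×10⁻³
Highest index: alloy L.

alloy L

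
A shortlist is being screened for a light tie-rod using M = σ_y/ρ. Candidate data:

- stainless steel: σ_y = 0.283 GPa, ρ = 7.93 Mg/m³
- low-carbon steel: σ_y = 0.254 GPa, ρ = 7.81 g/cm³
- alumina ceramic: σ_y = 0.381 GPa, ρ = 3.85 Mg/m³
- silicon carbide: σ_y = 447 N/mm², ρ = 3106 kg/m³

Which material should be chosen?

Putting every candidate on a common basis:
  stainless steel: σ_y = 283.0 MPa, ρ = 7930 kg/m³
  low-carbon steel: σ_y = 254.0 MPa, ρ = 7810 kg/m³
  alumina ceramic: σ_y = 381.0 MPa, ρ = 3850 kg/m³
  silicon carbide: σ_y = 447.0 MPa, ρ = 3106 kg/m³
  silicon carbide: M = 144 kN·m/kg
  alumina ceramic: M = 99.0 kN·m/kg
  stainless steel: M = 35.7 kN·m/kg
  low-carbon steel: M = 32.5 kN·m/kg
Silicon carbide ranks first.

silicon carbide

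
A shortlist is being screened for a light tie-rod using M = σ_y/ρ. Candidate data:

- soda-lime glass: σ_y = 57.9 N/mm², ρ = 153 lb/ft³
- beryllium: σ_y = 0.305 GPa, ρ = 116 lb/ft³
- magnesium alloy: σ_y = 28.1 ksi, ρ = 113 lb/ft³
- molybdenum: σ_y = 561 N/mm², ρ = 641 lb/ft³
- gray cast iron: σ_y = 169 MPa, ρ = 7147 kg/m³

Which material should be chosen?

beryllium

Normalizing units and computing the index:
  soda-lime glass: σ_y = 57.90 MPa, ρ = 2451 kg/m³
  beryllium: σ_y = 305.0 MPa, ρ = 1858 kg/m³
  magnesium alloy: σ_y = 193.7 MPa, ρ = 1810 kg/m³
  molybdenum: σ_y = 561.0 MPa, ρ = 10270 kg/m³
  gray cast iron: σ_y = 169.0 MPa, ρ = 7147 kg/m³
  beryllium: M = 164 kN·m/kg
  magnesium alloy: M = 107 kN·m/kg
  molybdenum: M = 54.6 kN·m/kg
  gray cast iron: M = 23.6 kN·m/kg
  soda-lime glass: M = 23.6 kN·m/kg
Beryllium has the largest M.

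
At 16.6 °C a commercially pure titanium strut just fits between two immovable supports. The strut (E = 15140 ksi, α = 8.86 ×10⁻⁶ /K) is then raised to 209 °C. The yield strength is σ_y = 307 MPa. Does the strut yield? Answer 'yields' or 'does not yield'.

E = 15140 ksi = 104.4 GPa.
ΔT = 192.4 K. Constrained thermal stress σ = E·α·ΔT = 104.4×10³ MPa × 8.86×10⁻⁶ × 192.4 = 178 MPa (compressive).
Compare to σ_y = 307 MPa: σ < σ_y, so it does not yield.

does not yield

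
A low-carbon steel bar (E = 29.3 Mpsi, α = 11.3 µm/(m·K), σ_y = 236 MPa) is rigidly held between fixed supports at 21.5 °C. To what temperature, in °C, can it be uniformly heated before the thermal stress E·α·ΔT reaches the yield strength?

E = 29.3 Mpsi = 202.0 GPa.
E·α·ΔT = 236.0 MPa ⇒ ΔT = 236.0 / (202.0×10³ × 11.3×10⁻⁶) = 103.4 K.
T = 21.5 + 103.4 = 124.9 °C.

125 °C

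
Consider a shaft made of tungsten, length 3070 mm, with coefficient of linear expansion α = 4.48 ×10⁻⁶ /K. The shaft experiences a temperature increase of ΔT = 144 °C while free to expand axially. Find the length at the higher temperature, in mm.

3072.0 mm

ΔL = α·L₀·ΔT = 4.48×10⁻⁶ × 3070 mm × 144.0 K = 1.98 mm.
L = L₀ + ΔL = 3070 + 1.98 = 3072.0 mm.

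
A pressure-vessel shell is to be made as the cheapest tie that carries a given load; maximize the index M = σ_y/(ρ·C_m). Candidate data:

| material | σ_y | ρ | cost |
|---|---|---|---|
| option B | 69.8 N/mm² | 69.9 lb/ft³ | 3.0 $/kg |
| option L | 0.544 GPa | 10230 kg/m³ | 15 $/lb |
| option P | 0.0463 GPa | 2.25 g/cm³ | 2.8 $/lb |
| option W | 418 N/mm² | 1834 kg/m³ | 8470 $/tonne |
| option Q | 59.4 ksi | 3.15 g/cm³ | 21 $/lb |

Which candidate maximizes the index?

Normalizing units and computing the index:
  option B: σ_y = 69.80 MPa, ρ = 1120 kg/m³, cost = 3.000 $/kg
  option L: σ_y = 544.0 MPa, ρ = 10230 kg/m³, cost = 33.07 $/kg
  option P: σ_y = 46.30 MPa, ρ = 2250 kg/m³, cost = 6.173 $/kg
  option W: σ_y = 418.0 MPa, ρ = 1834 kg/m³, cost = 8.470 $/kg
  option Q: σ_y = 409.5 MPa, ρ = 3150 kg/m³, cost = 46.30 $/kg
  option W: M = 26.9 kN·m per $
  option B: M = 20.8 kN·m per $
  option P: M = 3.33 kN·m per $
  option Q: M = 2.81 kN·m per $
  option L: M = 1.61 kN·m per $
Option W has the largest M.

option W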